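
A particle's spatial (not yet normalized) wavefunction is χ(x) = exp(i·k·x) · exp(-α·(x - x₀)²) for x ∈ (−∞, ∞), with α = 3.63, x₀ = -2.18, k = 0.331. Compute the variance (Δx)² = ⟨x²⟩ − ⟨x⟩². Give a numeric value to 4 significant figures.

0.06887

Compute ⟨x⟩ and ⟨x²⟩ separately, then (Δx)² = ⟨x²⟩ − ⟨x⟩².
Gaussian moments (u = x − x₀): ∫u^(2j)·e^(−2αu²) du = (2j−1)!!/(4α)^j · √(π/(2α)), odd powers integrate to 0; here √(π/(2α)) = 0.65782.
Normalization: ∫|χ|² dx = 0.65782.
⟨x⟩ = -2.1800 and ⟨x²⟩ = 4.8213.
(Δx)² = 4.8213 − (-2.1800)² = 0.068871.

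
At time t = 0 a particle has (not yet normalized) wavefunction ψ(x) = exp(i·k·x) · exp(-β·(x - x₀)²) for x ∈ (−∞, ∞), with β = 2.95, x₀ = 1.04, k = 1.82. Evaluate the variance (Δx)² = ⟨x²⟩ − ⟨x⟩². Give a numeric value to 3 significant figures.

0.0847

Compute ⟨x⟩ and ⟨x²⟩ separately, then (Δx)² = ⟨x²⟩ − ⟨x⟩².
Gaussian moments (u = x − x₀): ∫u^(2j)·e^(−2βu²) du = (2j−1)!!/(4β)^j · √(π/(2β)), odd powers integrate to 0; here √(π/(2β)) = 0.72971.
Normalization: ∫|ψ|² dx = 0.72971.
⟨x⟩ = 1.0400 and ⟨x²⟩ = 1.1663.
(Δx)² = 1.1663 − (1.0400)² = 0.084746.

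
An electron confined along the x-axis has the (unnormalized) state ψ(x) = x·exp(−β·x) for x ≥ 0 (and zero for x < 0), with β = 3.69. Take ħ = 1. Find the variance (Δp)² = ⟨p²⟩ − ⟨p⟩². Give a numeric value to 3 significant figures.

13.6

Compute ⟨p⟩ and ⟨p²⟩ separately; (Δp)² = ⟨p²⟩ − ⟨p⟩².
Differentiate x·exp(−β·x) with the product rule; every integrand then reduces to terms xʲ·e^(−2βx) on [0, ∞), with ∫₀^∞ xʲ·e^(−2βx) dx = j!/(2β)^(j+1).
Normalization: ∫|ψ|² dx = 0.0049758.
⟨p⟩ = 0.0000 and ⟨p²⟩ = 13.616.
(Δp)² = 13.616 − (0.0000)² = 13.616.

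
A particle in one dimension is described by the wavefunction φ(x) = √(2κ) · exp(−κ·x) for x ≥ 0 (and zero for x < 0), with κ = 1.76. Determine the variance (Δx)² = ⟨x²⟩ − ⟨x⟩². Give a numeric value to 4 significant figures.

Compute ⟨x⟩ and ⟨x²⟩ separately, then (Δx)² = ⟨x²⟩ − ⟨x⟩².
Every integrand reduces to terms xʲ·e^(−2κx) on [0, ∞); use ∫₀^∞ xʲ·e^(−2κx) dx = j!/(2κ)^(j+1).
⟨x⟩ = 0.28409 and ⟨x²⟩ = 0.16142.
(Δx)² = 0.16142 − (0.28409)² = 0.080708.

0.08071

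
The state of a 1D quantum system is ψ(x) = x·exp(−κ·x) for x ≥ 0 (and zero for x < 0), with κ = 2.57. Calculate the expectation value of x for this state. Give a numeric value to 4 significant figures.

0.5837

⟨x⟩ = ∫ x·|ψ|² dx / ∫|ψ|² dx (integrals over the domain).
Every integrand reduces to terms xʲ·e^(−2κx) on [0, ∞); use ∫₀^∞ xʲ·e^(−2κx) dx = j!/(2κ)^(j+1).
State is unnormalized: ∫|ψ|² dx = 0.014728, and ∫ψ*·x·ψ dx = 0.0085960, so ⟨x⟩ = 0.0085960 / 0.014728.
⟨x⟩ = 0.58366.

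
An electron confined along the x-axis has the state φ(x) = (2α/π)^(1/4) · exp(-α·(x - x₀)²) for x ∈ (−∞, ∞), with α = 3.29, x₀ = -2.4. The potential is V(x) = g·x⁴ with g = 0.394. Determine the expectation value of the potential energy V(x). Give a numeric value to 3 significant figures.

14.1

⟨V⟩ = ∫ V(x)·|φ|² dx.
Gaussian moments (u = x − x₀): ∫u^(2j)·e^(−2αu²) du = (2j−1)!!/(4α)^j · √(π/(2α)), odd powers integrate to 0; here √(π/(2α)) = 0.69097.
⟨V⟩ = 14.113.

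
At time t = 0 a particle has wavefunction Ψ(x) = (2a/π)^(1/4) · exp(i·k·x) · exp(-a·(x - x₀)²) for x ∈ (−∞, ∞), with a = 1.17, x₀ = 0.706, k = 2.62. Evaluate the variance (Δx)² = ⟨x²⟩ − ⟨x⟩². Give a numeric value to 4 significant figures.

Compute ⟨x⟩ and ⟨x²⟩ separately, then (Δx)² = ⟨x²⟩ − ⟨x⟩².
Gaussian moments (u = x − x₀): ∫u^(2j)·e^(−2au²) du = (2j−1)!!/(4a)^j · √(π/(2a)), odd powers integrate to 0; here √(π/(2a)) = 1.1587.
⟨x⟩ = 0.70600 and ⟨x²⟩ = 0.71211.
(Δx)² = 0.71211 − (0.70600)² = 0.21368.

0.2137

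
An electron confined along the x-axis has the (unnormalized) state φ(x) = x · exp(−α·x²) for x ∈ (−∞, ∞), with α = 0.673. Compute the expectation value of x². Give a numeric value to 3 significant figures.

1.11

⟨x²⟩ = ∫ x²·|φ|² dx / ∫|φ|² dx (integrals over the domain).
Expand each integrand as polynomial × e^(−2αx²) and use ∫x^(2j)·e^(−2αx²) dx = (2j−1)!!/(4α)^j · √(π/(2α)), odd powers → 0; here √(π/(2α)) = 1.5278.
State is unnormalized: ∫|φ|² dx = 0.56752, and ∫φ*·x²·φ dx = 0.63245, so ⟨x²⟩ = 0.63245 / 0.56752.
⟨x²⟩ = 1.1144.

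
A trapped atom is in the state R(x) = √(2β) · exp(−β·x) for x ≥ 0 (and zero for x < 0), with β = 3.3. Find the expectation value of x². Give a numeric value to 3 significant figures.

⟨x²⟩ = ∫ x²·|R|² dx (integrals over the domain).
Every integrand reduces to terms xʲ·e^(−2βx) on [0, ∞); use ∫₀^∞ xʲ·e^(−2βx) dx = j!/(2β)^(j+1).
⟨x²⟩ = 0.045914.

0.0459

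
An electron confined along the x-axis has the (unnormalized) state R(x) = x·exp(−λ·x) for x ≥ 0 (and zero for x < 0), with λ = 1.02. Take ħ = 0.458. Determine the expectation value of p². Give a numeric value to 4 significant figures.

p² R = −ħ² d²R/dx²; ⟨p²⟩ = −ħ² ∫ R*·R'' dx / ∫|R|² dx.
Differentiate x·exp(−λ·x) with the product rule; every integrand then reduces to terms xʲ·e^(−2λx) on [0, ∞), with ∫₀^∞ xʲ·e^(−2λx) dx = j!/(2λ)^(j+1).
State is unnormalized: ∫|R|² dx = 0.23558, and ∫R*·(−ħ² R'') dx = 0.051413, so ⟨p²⟩ = 0.051413 / 0.23558.
⟨p²⟩ = 0.21824.

0.2182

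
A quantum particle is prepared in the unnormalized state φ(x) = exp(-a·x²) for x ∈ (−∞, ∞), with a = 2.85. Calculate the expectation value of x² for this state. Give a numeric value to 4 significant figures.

⟨x²⟩ = ∫ x²·|φ|² dx / ∫|φ|² dx (integrals over the domain).
Gaussian moments: ∫x^(2j)·e^(−2ax²) dx = (2j−1)!!/(4a)^j · √(π/(2a)), odd powers integrate to 0; here √(π/(2a)) = 0.74240.
State is unnormalized: ∫|φ|² dx = 0.74240, and ∫φ*·x²·φ dx = 0.065123, so ⟨x²⟩ = 0.065123 / 0.74240.
⟨x²⟩ = 0.087719.

0.08772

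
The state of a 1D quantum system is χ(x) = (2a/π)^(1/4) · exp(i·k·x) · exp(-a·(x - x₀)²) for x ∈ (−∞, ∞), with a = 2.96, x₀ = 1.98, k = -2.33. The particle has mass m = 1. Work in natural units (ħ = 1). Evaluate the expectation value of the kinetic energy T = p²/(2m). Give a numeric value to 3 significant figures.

4.19

T = −(ħ²/2m) d²/dx², so ⟨T⟩ = −(ħ²/2m) ∫ χ*·χ'' dx; with m = 1.
Gaussian moments (u = x − x₀): ∫u^(2j)·e^(−2au²) du = (2j−1)!!/(4a)^j · √(π/(2a)), odd powers integrate to 0; here √(π/(2a)) = 0.72847. Derivatives: χ′ = (ik − 2au)·χ, χ″ = ((ik − 2au)² − 2a)·χ; the odd-in-u pieces drop out.
⟨T⟩ = 4.1945.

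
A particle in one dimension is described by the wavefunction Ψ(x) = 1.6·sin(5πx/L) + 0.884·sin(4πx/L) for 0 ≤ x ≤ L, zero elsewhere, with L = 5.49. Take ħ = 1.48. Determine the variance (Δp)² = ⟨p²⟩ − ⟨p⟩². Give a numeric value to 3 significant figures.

16.4

Compute ⟨p⟩ and ⟨p²⟩ separately; (Δp)² = ⟨p²⟩ − ⟨p⟩².
d²/dx² sin(jπx/L) = −(jπ/L)²·sin(jπx/L); on 0 ≤ x ≤ L, ∫sin²(jπx/L) dx = L/2 and ∫sin(jπx/L)·sin(lπx/L) dx = 0 for j ≠ l, so only diagonal terms survive in ∫|Ψ|² and ∫Ψ·Ψ″; ∫Ψ·Ψ′ dx = [Ψ²/2] between the walls = 0.
Normalization: ∫|Ψ|² dx = 9.1723.
⟨p⟩ = 0.0000 and ⟨p²⟩ = 16.422.
(Δp)² = 16.422 − (0.0000)² = 16.422.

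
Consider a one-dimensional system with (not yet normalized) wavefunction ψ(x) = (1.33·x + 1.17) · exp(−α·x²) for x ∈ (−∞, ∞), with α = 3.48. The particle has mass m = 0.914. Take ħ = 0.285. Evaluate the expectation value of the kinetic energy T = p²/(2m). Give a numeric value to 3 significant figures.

T = −(ħ²/2m) d²/dx², so ⟨T⟩ = −(ħ²/2m) ∫ ψ*·ψ'' dx / ∫|ψ|² dx; with m = 0.914.
Expand each integrand as polynomial × e^(−2αx²) and use ∫x^(2j)·e^(−2αx²) dx = (2j−1)!!/(4α)^j · √(π/(2α)), odd powers → 0; here √(π/(2α)) = 0.67185. Differentiate with the product rule, d/dx e^(−αx²) = −2αx·e^(−αx²).
State is unnormalized: ∫|ψ|² dx = 1.0051, and ∫ψ*·(−ħ²/2m · ψ'') dx = 0.18182, so ⟨T⟩ = 0.18182 / 1.0051.
⟨T⟩ = 0.18090.

0.181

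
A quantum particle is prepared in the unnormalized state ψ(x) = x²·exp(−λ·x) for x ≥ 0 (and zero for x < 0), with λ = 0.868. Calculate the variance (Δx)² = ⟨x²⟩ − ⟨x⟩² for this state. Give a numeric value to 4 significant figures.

Compute ⟨x⟩ and ⟨x²⟩ separately, then (Δx)² = ⟨x²⟩ − ⟨x⟩².
Every integrand reduces to terms xʲ·e^(−2λx) on [0, ∞); use ∫₀^∞ xʲ·e^(−2λx) dx = j!/(2λ)^(j+1).
Normalization: ∫|ψ|² dx = 1.5222.
⟨x⟩ = 2.8802 and ⟨x²⟩ = 9.9546.
(Δx)² = 9.9546 − (2.8802)² = 1.6591.

1.659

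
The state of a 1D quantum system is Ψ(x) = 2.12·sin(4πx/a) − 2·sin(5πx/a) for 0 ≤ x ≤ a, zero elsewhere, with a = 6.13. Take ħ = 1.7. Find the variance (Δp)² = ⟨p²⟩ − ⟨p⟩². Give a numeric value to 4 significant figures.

Compute ⟨p⟩ and ⟨p²⟩ separately; (Δp)² = ⟨p²⟩ − ⟨p⟩².
d²/dx² sin(jπx/a) = −(jπ/a)²·sin(jπx/a); on 0 ≤ x ≤ a, ∫sin²(jπx/a) dx = a/2 and ∫sin(jπx/a)·sin(lπx/a) dx = 0 for j ≠ l, so only diagonal terms survive in ∫|Ψ|² and ∫Ψ·Ψ″; ∫Ψ·Ψ′ dx = [Ψ²/2] between the walls = 0.
Normalization: ∫|Ψ|² dx = 26.035.
⟨p⟩ = 0.0000 and ⟨p²⟩ = 15.362.
(Δp)² = 15.362 − (0.0000)² = 15.362.

15.36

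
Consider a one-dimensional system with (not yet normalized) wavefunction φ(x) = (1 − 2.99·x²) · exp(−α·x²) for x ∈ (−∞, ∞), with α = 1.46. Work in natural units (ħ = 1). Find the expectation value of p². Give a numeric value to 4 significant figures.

7.390

p² φ = −ħ² d²φ/dx²; ⟨p²⟩ = −ħ² ∫ φ*·φ'' dx / ∫|φ|² dx.
Expand each integrand as polynomial × e^(−2αx²) and use ∫x^(2j)·e^(−2αx²) dx = (2j−1)!!/(4α)^j · √(π/(2α)), odd powers → 0; here √(π/(2α)) = 1.0373. Differentiate with the product rule, d/dx e^(−αx²) = −2αx·e^(−αx²).
State is unnormalized: ∫|φ|² dx = 0.79082, and ∫φ*·(−ħ² φ'') dx = 5.8438, so ⟨p²⟩ = 5.8438 / 0.79082.
⟨p²⟩ = 7.3896.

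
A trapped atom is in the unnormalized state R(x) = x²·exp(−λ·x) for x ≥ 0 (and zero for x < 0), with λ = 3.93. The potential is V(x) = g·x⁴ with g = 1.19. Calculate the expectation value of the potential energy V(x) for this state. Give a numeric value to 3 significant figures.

⟨V⟩ = ∫ V(x)·|R|² dx / ∫|R|² dx.
Every integrand reduces to terms xʲ·e^(−2λx) on [0, ∞); use ∫₀^∞ xʲ·e^(−2λx) dx = j!/(2λ)^(j+1).
State is unnormalized: ∫|R|² dx = 0.00080002, and ∫R*·V(x)·R dx = 0.00041905, so ⟨V⟩ = 0.00041905 / 0.00080002.
⟨V⟩ = 0.52380.

0.524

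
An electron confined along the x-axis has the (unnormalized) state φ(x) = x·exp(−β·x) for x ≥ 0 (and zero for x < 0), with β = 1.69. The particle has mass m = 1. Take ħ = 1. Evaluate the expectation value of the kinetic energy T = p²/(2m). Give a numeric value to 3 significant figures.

1.43

T = −(ħ²/2m) d²/dx², so ⟨T⟩ = −(ħ²/2m) ∫ φ*·φ'' dx / ∫|φ|² dx; with m = 1.
Differentiate x·exp(−β·x) with the product rule; every integrand then reduces to terms xʲ·e^(−2βx) on [0, ∞), with ∫₀^∞ xʲ·e^(−2βx) dx = j!/(2β)^(j+1).
State is unnormalized: ∫|φ|² dx = 0.051794, and ∫φ*·(−ħ²/2m · φ'') dx = 0.073964, so ⟨T⟩ = 0.073964 / 0.051794.
⟨T⟩ = 1.4281.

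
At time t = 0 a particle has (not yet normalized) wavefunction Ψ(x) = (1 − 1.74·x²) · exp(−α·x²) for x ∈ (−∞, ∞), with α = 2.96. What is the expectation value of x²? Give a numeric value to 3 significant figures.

⟨x²⟩ = ∫ x²·|Ψ|² dx / ∫|Ψ|² dx (integrals over the domain).
Expand each integrand as polynomial × e^(−2αx²) and use ∫x^(2j)·e^(−2αx²) dx = (2j−1)!!/(4α)^j · √(π/(2α)), odd powers → 0; here √(π/(2α)) = 0.72847.
State is unnormalized: ∫|Ψ|² dx = 0.56156, and ∫Ψ*·x²·Ψ dx = 0.027207, so ⟨x²⟩ = 0.027207 / 0.56156.
⟨x²⟩ = 0.048449.

0.0484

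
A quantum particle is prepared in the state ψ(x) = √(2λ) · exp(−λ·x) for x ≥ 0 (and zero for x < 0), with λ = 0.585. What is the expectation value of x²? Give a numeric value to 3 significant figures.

⟨x²⟩ = ∫ x²·|ψ|² dx (integrals over the domain).
Every integrand reduces to terms xʲ·e^(−2λx) on [0, ∞); use ∫₀^∞ xʲ·e^(−2λx) dx = j!/(2λ)^(j+1).
⟨x²⟩ = 1.4610.

1.46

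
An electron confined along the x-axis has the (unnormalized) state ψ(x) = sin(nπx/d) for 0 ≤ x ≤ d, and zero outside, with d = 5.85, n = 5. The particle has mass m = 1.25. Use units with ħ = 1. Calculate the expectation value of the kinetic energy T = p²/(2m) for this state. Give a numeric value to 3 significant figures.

2.88

T = −(ħ²/2m) d²/dx², so ⟨T⟩ = −(ħ²/2m) ∫ ψ*·ψ'' dx / ∫|ψ|² dx; with m = 1.25.
d/dx sin(nπx/d) = (nπ/d)·cos(nπx/d) and d²/dx² sin(nπx/d) = −(nπ/d)²·sin(nπx/d); on 0 ≤ x ≤ d, ∫sin²(nπx/d) dx = d/2 and ∫sin(nπx/d)·cos(nπx/d) dx = 0.
State is unnormalized: ∫|ψ|² dx = 2.9250, and ∫ψ*·(−ħ²/2m · ψ'') dx = 8.4356, so ⟨T⟩ = 8.4356 / 2.9250.
⟨T⟩ = 2.8840.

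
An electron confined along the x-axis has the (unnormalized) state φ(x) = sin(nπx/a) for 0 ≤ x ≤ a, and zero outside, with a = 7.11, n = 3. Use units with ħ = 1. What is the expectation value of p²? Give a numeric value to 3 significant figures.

p² φ = −ħ² d²φ/dx²; ⟨p²⟩ = −ħ² ∫ φ*·φ'' dx / ∫|φ|² dx.
d/dx sin(nπx/a) = (nπ/a)·cos(nπx/a) and d²/dx² sin(nπx/a) = −(nπ/a)²·sin(nπx/a); on 0 ≤ x ≤ a, ∫sin²(nπx/a) dx = a/2 and ∫sin(nπx/a)·cos(nπx/a) dx = 0.
State is unnormalized: ∫|φ|² dx = 3.5550, and ∫φ*·(−ħ² φ'') dx = 6.2466, so ⟨p²⟩ = 6.2466 / 3.5550.
⟨p²⟩ = 1.7571.

1.76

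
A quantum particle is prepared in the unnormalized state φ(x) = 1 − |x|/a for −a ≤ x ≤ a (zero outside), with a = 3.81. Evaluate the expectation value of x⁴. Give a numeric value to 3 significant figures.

⟨x⁴⟩ = ∫ x⁴·|φ|² dx / ∫|φ|² dx (integrals over the domain).
φ is even, so ∫ over [−a, a] = 2∫₀ᵃ with φ = 1 − x/a there: ∫₀ᵃ (1 − x/a)² dx = a/3, ∫₀ᵃ x²(1 − x/a)² dx = a³/30, ∫₀ᵃ x⁴(1 − x/a)² dx = a⁵/105.
State is unnormalized: ∫|φ|² dx = 2.5400, and ∫φ*·x⁴·φ dx = 15.292, so ⟨x⁴⟩ = 15.292 / 2.5400.
⟨x⁴⟩ = 6.0205.

6.02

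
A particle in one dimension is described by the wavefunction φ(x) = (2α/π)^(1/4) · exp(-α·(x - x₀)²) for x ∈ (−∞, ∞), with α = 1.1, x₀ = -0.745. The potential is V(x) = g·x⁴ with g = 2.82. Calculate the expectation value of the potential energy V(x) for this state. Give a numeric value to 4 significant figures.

⟨V⟩ = ∫ V(x)·|φ|² dx.
Gaussian moments (u = x − x₀): ∫u^(2j)·e^(−2αu²) du = (2j−1)!!/(4α)^j · √(π/(2α)), odd powers integrate to 0; here √(π/(2α)) = 1.1950.
⟨V⟩ = 3.4400.

3.440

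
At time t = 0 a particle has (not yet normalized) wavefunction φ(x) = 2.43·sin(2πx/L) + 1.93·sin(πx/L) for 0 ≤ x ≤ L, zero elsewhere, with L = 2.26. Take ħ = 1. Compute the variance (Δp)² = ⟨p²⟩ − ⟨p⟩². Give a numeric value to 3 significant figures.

Compute ⟨p⟩ and ⟨p²⟩ separately; (Δp)² = ⟨p²⟩ − ⟨p⟩².
d²/dx² sin(jπx/L) = −(jπ/L)²·sin(jπx/L); on 0 ≤ x ≤ L, ∫sin²(jπx/L) dx = L/2 and ∫sin(jπx/L)·sin(lπx/L) dx = 0 for j ≠ l, so only diagonal terms survive in ∫|φ|² and ∫φ·φ″; ∫φ·φ′ dx = [φ²/2] between the walls = 0.
Normalization: ∫|φ|² dx = 10.882.
⟨p⟩ = 0.0000 and ⟨p²⟩ = 5.4870.
(Δp)² = 5.4870 − (0.0000)² = 5.4870.

5.49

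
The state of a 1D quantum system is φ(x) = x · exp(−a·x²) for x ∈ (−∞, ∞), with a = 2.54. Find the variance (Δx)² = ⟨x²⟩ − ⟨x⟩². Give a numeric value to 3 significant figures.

0.295

Compute ⟨x⟩ and ⟨x²⟩ separately, then (Δx)² = ⟨x²⟩ − ⟨x⟩².
Expand each integrand as polynomial × e^(−2ax²) and use ∫x^(2j)·e^(−2ax²) dx = (2j−1)!!/(4a)^j · √(π/(2a)), odd powers → 0; here √(π/(2a)) = 0.78640.
Normalization: ∫|φ|² dx = 0.077401.
⟨x⟩ = 0.0000 and ⟨x²⟩ = 0.29528.
(Δx)² = 0.29528 − (0.0000)² = 0.29528.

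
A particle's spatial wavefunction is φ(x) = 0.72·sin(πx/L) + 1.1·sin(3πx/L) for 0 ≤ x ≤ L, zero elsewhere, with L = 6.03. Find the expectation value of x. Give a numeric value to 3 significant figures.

3.02

⟨x⟩ = ∫ x·|φ|² dx / ∫|φ|² dx (integrals over the domain).
On 0 ≤ x ≤ L (j ≠ l): ∫sin²(jπx/L) dx = L/2, ∫sin(jπx/L)·sin(lπx/L) dx = 0; diagonal moments ∫x·sin²(jπx/L) dx = L²/4, ∫x²·sin²(jπx/L) dx = L³·(1/6 − 1/(4j²π²)); cross terms ∫x·sin(jπx/L)·sin(lπx/L) dx = 0 for j + l even and −4jlL²/(π²(j² − l²)²) for j + l odd, ∫x²·sin(jπx/L)·sin(lπx/L) dx = (−1)^(j+l)·4jlL³/(π²(j² − l²)²); higher powers the same way via product-to-sum and parts.
State is unnormalized: ∫|φ|² dx = 5.2111, and ∫φ*·x·φ dx = 15.712, so ⟨x⟩ = 15.712 / 5.2111.
⟨x⟩ = 3.0150.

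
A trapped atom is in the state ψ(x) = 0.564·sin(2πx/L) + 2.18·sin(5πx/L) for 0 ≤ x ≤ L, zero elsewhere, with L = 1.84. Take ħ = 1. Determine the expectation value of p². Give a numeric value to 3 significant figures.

p² ψ = −ħ² d²ψ/dx²; ⟨p²⟩ = −ħ² ∫ ψ*·ψ'' dx / ∫|ψ|² dx.
d²/dx² sin(jπx/L) = −(jπ/L)²·sin(jπx/L); on 0 ≤ x ≤ L, ∫sin²(jπx/L) dx = L/2 and ∫sin(jπx/L)·sin(lπx/L) dx = 0 for j ≠ l, so only diagonal terms survive in ∫|ψ|² and ∫ψ·ψ″; ∫ψ·ψ′ dx = [ψ²/2] between the walls = 0.
State is unnormalized: ∫|ψ|² dx = 4.6649, and ∫ψ*·(−ħ² ψ'') dx = 322.06, so ⟨p²⟩ = 322.06 / 4.6649.
⟨p²⟩ = 69.039.

69.0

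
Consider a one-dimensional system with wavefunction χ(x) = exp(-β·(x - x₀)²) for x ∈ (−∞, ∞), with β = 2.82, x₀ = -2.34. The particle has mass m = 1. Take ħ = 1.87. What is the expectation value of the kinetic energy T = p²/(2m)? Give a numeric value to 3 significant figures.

T = −(ħ²/2m) d²/dx², so ⟨T⟩ = −(ħ²/2m) ∫ χ*·χ'' dx / ∫|χ|² dx; with m = 1.
Gaussian moments (u = x − x₀): ∫u^(2j)·e^(−2βu²) du = (2j−1)!!/(4β)^j · √(π/(2β)), odd powers integrate to 0; here √(π/(2β)) = 0.74634. Derivatives: d/dx e^(−βu²) = −2βu·e^(−βu²), d²/dx² e^(−βu²) = (4β²u² − 2β)·e^(−βu²).
State is unnormalized: ∫|χ|² dx = 0.74634, and ∫χ*·(−ħ²/2m · χ'') dx = 3.6799, so ⟨T⟩ = 3.6799 / 0.74634.
⟨T⟩ = 4.9306.

4.93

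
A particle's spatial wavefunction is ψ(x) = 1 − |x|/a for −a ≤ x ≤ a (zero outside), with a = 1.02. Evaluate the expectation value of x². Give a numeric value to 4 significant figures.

⟨x²⟩ = ∫ x²·|ψ|² dx / ∫|ψ|² dx (integrals over the domain).
ψ is even, so ∫ over [−a, a] = 2∫₀ᵃ with ψ = 1 − x/a there: ∫₀ᵃ (1 − x/a)² dx = a/3, ∫₀ᵃ x²(1 − x/a)² dx = a³/30, ∫₀ᵃ x⁴(1 − x/a)² dx = a⁵/105.
State is unnormalized: ∫|ψ|² dx = 0.68000, and ∫ψ*·x²·ψ dx = 0.070747, so ⟨x²⟩ = 0.070747 / 0.68000.
⟨x²⟩ = 0.10404.

0.1040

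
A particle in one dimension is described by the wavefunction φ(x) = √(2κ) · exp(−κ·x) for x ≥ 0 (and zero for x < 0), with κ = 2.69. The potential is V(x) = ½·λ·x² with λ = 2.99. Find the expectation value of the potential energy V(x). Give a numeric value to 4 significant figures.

⟨V⟩ = ∫ V(x)·|φ|² dx.
Every integrand reduces to terms xʲ·e^(−2κx) on [0, ∞); use ∫₀^∞ xʲ·e^(−2κx) dx = j!/(2κ)^(j+1).
⟨V⟩ = 0.10330.

0.1033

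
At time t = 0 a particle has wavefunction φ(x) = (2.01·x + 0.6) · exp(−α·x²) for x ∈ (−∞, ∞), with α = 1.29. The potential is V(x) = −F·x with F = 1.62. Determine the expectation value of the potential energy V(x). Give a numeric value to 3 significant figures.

-0.663

⟨V⟩ = ∫ V(x)·|φ|² dx / ∫|φ|² dx.
Expand each integrand as polynomial × e^(−2αx²) and use ∫x^(2j)·e^(−2αx²) dx = (2j−1)!!/(4α)^j · √(π/(2α)), odd powers → 0; here √(π/(2α)) = 1.1035.
State is unnormalized: ∫|φ|² dx = 1.2612, and ∫φ*·V(x)·φ dx = -0.83562, so ⟨V⟩ = -0.83562 / 1.2612.
⟨V⟩ = -0.66254.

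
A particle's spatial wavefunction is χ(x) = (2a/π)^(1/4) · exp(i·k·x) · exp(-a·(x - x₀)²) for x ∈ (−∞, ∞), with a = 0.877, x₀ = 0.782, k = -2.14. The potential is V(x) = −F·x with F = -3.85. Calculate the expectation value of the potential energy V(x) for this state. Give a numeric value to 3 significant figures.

⟨V⟩ = ∫ V(x)·|χ|² dx.
Gaussian moments (u = x − x₀): ∫u^(2j)·e^(−2au²) du = (2j−1)!!/(4a)^j · √(π/(2a)), odd powers integrate to 0; here √(π/(2a)) = 1.3383.
⟨V⟩ = 3.0107.

3.01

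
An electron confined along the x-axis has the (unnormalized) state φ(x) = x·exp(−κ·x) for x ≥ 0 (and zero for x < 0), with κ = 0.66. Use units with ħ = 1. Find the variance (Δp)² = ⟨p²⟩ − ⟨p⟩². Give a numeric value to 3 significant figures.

Compute ⟨p⟩ and ⟨p²⟩ separately; (Δp)² = ⟨p²⟩ − ⟨p⟩².
Differentiate x·exp(−κ·x) with the product rule; every integrand then reduces to terms xʲ·e^(−2κx) on [0, ∞), with ∫₀^∞ xʲ·e^(−2κx) dx = j!/(2κ)^(j+1).
Normalization: ∫|φ|² dx = 0.86958.
⟨p⟩ = 0.0000 and ⟨p²⟩ = 0.43560.
(Δp)² = 0.43560 − (0.0000)² = 0.43560.

0.436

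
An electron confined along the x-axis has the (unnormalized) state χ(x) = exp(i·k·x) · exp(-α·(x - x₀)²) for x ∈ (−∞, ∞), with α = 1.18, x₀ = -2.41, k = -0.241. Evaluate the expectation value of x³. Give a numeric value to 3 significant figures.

⟨x³⟩ = ∫ x³·|χ|² dx / ∫|χ|² dx (integrals over the domain).
Gaussian moments (u = x − x₀): ∫u^(2j)·e^(−2αu²) du = (2j−1)!!/(4α)^j · √(π/(2α)), odd powers integrate to 0; here √(π/(2α)) = 1.1538.
State is unnormalized: ∫|χ|² dx = 1.1538, and ∫χ*·x³·χ dx = -17.917, so ⟨x³⟩ = -17.917 / 1.1538.
⟨x³⟩ = -15.529.

-15.5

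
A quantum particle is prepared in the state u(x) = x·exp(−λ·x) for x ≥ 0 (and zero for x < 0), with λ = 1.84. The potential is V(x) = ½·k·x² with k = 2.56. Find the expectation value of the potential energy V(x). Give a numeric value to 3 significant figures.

⟨V⟩ = ∫ V(x)·|u|² dx / ∫|u|² dx.
Every integrand reduces to terms xʲ·e^(−2λx) on [0, ∞); use ∫₀^∞ xʲ·e^(−2λx) dx = j!/(2λ)^(j+1).
State is unnormalized: ∫|u|² dx = 0.040132, and ∫u*·V(x)·u dx = 0.045518, so ⟨V⟩ = 0.045518 / 0.040132.
⟨V⟩ = 1.1342.

1.13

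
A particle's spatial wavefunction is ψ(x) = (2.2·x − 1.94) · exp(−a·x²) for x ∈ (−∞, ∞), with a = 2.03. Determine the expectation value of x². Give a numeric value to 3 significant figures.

0.157

⟨x²⟩ = ∫ x²·|ψ|² dx / ∫|ψ|² dx (integrals over the domain).
Expand each integrand as polynomial × e^(−2ax²) and use ∫x^(2j)·e^(−2ax²) dx = (2j−1)!!/(4a)^j · √(π/(2a)), odd powers → 0; here √(π/(2a)) = 0.87965.
State is unnormalized: ∫|ψ|² dx = 3.8350, and ∫ψ*·x²·ψ dx = 0.60143, so ⟨x²⟩ = 0.60143 / 3.8350.
⟨x²⟩ = 0.15683.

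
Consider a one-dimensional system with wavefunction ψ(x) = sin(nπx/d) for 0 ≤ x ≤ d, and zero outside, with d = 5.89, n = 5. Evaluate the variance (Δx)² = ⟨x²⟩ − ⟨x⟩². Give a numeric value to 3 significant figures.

Compute ⟨x⟩ and ⟨x²⟩ separately, then (Δx)² = ⟨x²⟩ − ⟨x⟩².
With sin²θ = (1 − cos2θ)/2 on 0 ≤ x ≤ d: ∫sin²(nπx/d) dx = d/2, ∫x·sin²(nπx/d) dx = d²/4, ∫x²·sin²(nπx/d) dx = d³·(1/6 − 1/(4n²π²)); higher powers xᵏ the same way, integrating xᵏ·cos(2nπx/d) by parts.
Normalization: ∫|ψ|² dx = 2.9450.
⟨x⟩ = 2.9450 and ⟨x²⟩ = 11.494.
(Δx)² = 11.494 − (2.9450)² = 2.8207.

2.82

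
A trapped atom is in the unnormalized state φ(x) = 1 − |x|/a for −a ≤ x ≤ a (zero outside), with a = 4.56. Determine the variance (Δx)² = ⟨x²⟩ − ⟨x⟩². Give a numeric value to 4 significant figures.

Compute ⟨x⟩ and ⟨x²⟩ separately, then (Δx)² = ⟨x²⟩ − ⟨x⟩².
φ is even, so ∫ over [−a, a] = 2∫₀ᵃ with φ = 1 − x/a there: ∫₀ᵃ (1 − x/a)² dx = a/3, ∫₀ᵃ x²(1 − x/a)² dx = a³/30, ∫₀ᵃ x⁴(1 − x/a)² dx = a⁵/105.
Normalization: ∫|φ|² dx = 3.0400.
⟨x⟩ = 0.0000 and ⟨x²⟩ = 2.0794.
(Δx)² = 2.0794 − (0.0000)² = 2.0794.

2.079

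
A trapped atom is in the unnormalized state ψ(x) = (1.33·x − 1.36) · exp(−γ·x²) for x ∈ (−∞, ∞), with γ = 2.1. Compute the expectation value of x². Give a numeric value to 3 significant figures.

0.143

⟨x²⟩ = ∫ x²·|ψ|² dx / ∫|ψ|² dx (integrals over the domain).
Expand each integrand as polynomial × e^(−2γx²) and use ∫x^(2j)·e^(−2γx²) dx = (2j−1)!!/(4γ)^j · √(π/(2γ)), odd powers → 0; here √(π/(2γ)) = 0.86487.
State is unnormalized: ∫|ψ|² dx = 1.7818, and ∫ψ*·x²·ψ dx = 0.25548, so ⟨x²⟩ = 0.25548 / 1.7818.
⟨x²⟩ = 0.14338.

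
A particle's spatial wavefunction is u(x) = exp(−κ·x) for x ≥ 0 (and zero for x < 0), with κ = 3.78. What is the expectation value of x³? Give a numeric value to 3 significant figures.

⟨x³⟩ = ∫ x³·|u|² dx / ∫|u|² dx (integrals over the domain).
Every integrand reduces to terms xʲ·e^(−2κx) on [0, ∞); use ∫₀^∞ xʲ·e^(−2κx) dx = j!/(2κ)^(j+1).
State is unnormalized: ∫|u|² dx = 0.13228, and ∫u*·x³·u dx = 0.0018368, so ⟨x³⟩ = 0.0018368 / 0.13228.
⟨x³⟩ = 0.013886.

0.0139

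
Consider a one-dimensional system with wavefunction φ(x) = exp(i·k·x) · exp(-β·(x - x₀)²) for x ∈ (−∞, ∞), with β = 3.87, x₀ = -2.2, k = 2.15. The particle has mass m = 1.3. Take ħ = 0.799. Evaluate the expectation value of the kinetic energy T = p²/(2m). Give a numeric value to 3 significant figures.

2.09

T = −(ħ²/2m) d²/dx², so ⟨T⟩ = −(ħ²/2m) ∫ φ*·φ'' dx / ∫|φ|² dx; with m = 1.3.
Gaussian moments (u = x − x₀): ∫u^(2j)·e^(−2βu²) du = (2j−1)!!/(4β)^j · √(π/(2β)), odd powers integrate to 0; here √(π/(2β)) = 0.63710. Derivatives: φ′ = (ik − 2βu)·φ, φ″ = ((ik − 2βu)² − 2β)·φ; the odd-in-u pieces drop out.
State is unnormalized: ∫|φ|² dx = 0.63710, and ∫φ*·(−ħ²/2m · φ'') dx = 1.3285, so ⟨T⟩ = 1.3285 / 0.63710.
⟨T⟩ = 2.0852.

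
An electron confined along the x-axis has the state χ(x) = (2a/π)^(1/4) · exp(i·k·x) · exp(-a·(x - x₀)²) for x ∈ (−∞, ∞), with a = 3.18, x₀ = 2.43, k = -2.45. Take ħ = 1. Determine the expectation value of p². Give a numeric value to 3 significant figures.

9.18

p² χ = −ħ² d²χ/dx²; ⟨p²⟩ = −ħ² ∫ χ*·χ'' dx.
Gaussian moments (u = x − x₀): ∫u^(2j)·e^(−2au²) du = (2j−1)!!/(4a)^j · √(π/(2a)), odd powers integrate to 0; here √(π/(2a)) = 0.70282. Derivatives: χ′ = (ik − 2au)·χ, χ″ = ((ik − 2au)² − 2a)·χ; the odd-in-u pieces drop out.
⟨p²⟩ = 9.1825.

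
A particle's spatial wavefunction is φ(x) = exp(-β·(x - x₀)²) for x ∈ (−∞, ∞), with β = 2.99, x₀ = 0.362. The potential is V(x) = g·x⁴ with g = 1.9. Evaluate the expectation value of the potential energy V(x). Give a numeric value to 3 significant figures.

⟨V⟩ = ∫ V(x)·|φ|² dx / ∫|φ|² dx.
Gaussian moments (u = x − x₀): ∫u^(2j)·e^(−2βu²) du = (2j−1)!!/(4β)^j · √(π/(2β)), odd powers integrate to 0; here √(π/(2β)) = 0.72481.
State is unnormalized: ∫|φ|² dx = 0.72481, and ∫φ*·V(x)·φ dx = 0.14307, so ⟨V⟩ = 0.14307 / 0.72481.
⟨V⟩ = 0.19738.

0.197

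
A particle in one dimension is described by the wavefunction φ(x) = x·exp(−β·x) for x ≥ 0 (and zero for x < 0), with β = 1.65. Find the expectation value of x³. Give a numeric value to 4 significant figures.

⟨x³⟩ = ∫ x³·|φ|² dx / ∫|φ|² dx (integrals over the domain).
Every integrand reduces to terms xʲ·e^(−2βx) on [0, ∞); use ∫₀^∞ xʲ·e^(−2βx) dx = j!/(2β)^(j+1).
State is unnormalized: ∫|φ|² dx = 0.055653, and ∫φ*·x³·φ dx = 0.092918, so ⟨x³⟩ = 0.092918 / 0.055653.
⟨x³⟩ = 1.6696.

1.670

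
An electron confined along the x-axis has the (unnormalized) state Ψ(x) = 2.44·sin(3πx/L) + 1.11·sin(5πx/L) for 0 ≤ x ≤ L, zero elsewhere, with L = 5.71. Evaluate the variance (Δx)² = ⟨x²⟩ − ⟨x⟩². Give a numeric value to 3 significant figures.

Compute ⟨x⟩ and ⟨x²⟩ separately, then (Δx)² = ⟨x²⟩ − ⟨x⟩².
On 0 ≤ x ≤ L (j ≠ l): ∫sin²(jπx/L) dx = L/2, ∫sin(jπx/L)·sin(lπx/L) dx = 0; diagonal moments ∫x·sin²(jπx/L) dx = L²/4, ∫x²·sin²(jπx/L) dx = L³·(1/6 − 1/(4j²π²)); cross terms ∫x·sin(jπx/L)·sin(lπx/L) dx = 0 for j + l even and −4jlL²/(π²(j² − l²)²) for j + l odd, ∫x²·sin(jπx/L)·sin(lπx/L) dx = (−1)^(j+l)·4jlL³/(π²(j² − l²)²); higher powers the same way via product-to-sum and parts.
Normalization: ∫|Ψ|² dx = 20.515.
⟨x⟩ = 2.8550 and ⟨x²⟩ = 11.872.
(Δx)² = 11.872 − (2.8550)² = 3.7209.

3.72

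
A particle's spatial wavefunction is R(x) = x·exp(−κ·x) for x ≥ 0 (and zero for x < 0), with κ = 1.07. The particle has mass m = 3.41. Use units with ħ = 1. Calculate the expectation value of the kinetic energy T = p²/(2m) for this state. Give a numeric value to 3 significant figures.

0.168

T = −(ħ²/2m) d²/dx², so ⟨T⟩ = −(ħ²/2m) ∫ R*·R'' dx / ∫|R|² dx; with m = 3.41.
Differentiate x·exp(−κ·x) with the product rule; every integrand then reduces to terms xʲ·e^(−2κx) on [0, ∞), with ∫₀^∞ xʲ·e^(−2κx) dx = j!/(2κ)^(j+1).
State is unnormalized: ∫|R|² dx = 0.20407, and ∫R*·(−ħ²/2m · R'') dx = 0.034259, so ⟨T⟩ = 0.034259 / 0.20407.
⟨T⟩ = 0.16787.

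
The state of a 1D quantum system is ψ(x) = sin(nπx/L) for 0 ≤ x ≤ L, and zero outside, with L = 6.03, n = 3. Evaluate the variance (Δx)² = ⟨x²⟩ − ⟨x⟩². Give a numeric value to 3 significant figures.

2.83

Compute ⟨x⟩ and ⟨x²⟩ separately, then (Δx)² = ⟨x²⟩ − ⟨x⟩².
With sin²θ = (1 − cos2θ)/2 on 0 ≤ x ≤ L: ∫sin²(nπx/L) dx = L/2, ∫x·sin²(nπx/L) dx = L²/4, ∫x²·sin²(nπx/L) dx = L³·(1/6 − 1/(4n²π²)); higher powers xᵏ the same way, integrating xᵏ·cos(2nπx/L) by parts.
Normalization: ∫|ψ|² dx = 3.0150.
⟨x⟩ = 3.0150 and ⟨x²⟩ = 11.916.
(Δx)² = 11.916 − (3.0150)² = 2.8254.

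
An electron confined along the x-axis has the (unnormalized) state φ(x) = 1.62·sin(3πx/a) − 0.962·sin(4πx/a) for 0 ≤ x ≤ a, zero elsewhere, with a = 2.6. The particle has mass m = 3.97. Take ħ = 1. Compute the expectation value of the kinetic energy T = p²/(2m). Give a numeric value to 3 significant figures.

1.99

T = −(ħ²/2m) d²/dx², so ⟨T⟩ = −(ħ²/2m) ∫ φ*·φ'' dx / ∫|φ|² dx; with m = 3.97.
d²/dx² sin(jπx/a) = −(jπ/a)²·sin(jπx/a); on 0 ≤ x ≤ a, ∫sin²(jπx/a) dx = a/2 and ∫sin(jπx/a)·sin(lπx/a) dx = 0 for j ≠ l, so only diagonal terms survive in ∫|φ|² and ∫φ·φ″; ∫φ·φ′ dx = [φ²/2] between the walls = 0.
State is unnormalized: ∫|φ|² dx = 4.6148, and ∫φ*·(−ħ²/2m · φ'') dx = 9.1856, so ⟨T⟩ = 9.1856 / 4.6148.
⟨T⟩ = 1.9905.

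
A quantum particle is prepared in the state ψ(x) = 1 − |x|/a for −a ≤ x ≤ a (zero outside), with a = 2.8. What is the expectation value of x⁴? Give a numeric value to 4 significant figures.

1.756

⟨x⁴⟩ = ∫ x⁴·|ψ|² dx / ∫|ψ|² dx (integrals over the domain).
ψ is even, so ∫ over [−a, a] = 2∫₀ᵃ with ψ = 1 − x/a there: ∫₀ᵃ (1 − x/a)² dx = a/3, ∫₀ᵃ x²(1 − x/a)² dx = a³/30, ∫₀ᵃ x⁴(1 − x/a)² dx = a⁵/105.
State is unnormalized: ∫|ψ|² dx = 1.8667, and ∫ψ*·x⁴·ψ dx = 3.2782, so ⟨x⁴⟩ = 3.2782 / 1.8667.
⟨x⁴⟩ = 1.7562.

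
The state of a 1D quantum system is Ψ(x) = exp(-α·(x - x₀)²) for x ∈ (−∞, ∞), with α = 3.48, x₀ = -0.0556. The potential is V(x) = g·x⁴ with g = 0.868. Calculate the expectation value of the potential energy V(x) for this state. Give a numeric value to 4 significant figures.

0.01460

⟨V⟩ = ∫ V(x)·|Ψ|² dx / ∫|Ψ|² dx.
Gaussian moments (u = x − x₀): ∫u^(2j)·e^(−2αu²) du = (2j−1)!!/(4α)^j · √(π/(2α)), odd powers integrate to 0; here √(π/(2α)) = 0.67185.
State is unnormalized: ∫|Ψ|² dx = 0.67185, and ∫Ψ*·V(x)·Ψ dx = 0.0098115, so ⟨V⟩ = 0.0098115 / 0.67185.
⟨V⟩ = 0.014604.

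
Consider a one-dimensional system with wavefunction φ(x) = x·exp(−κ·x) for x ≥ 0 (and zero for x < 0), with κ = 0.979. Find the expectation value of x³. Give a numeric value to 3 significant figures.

⟨x³⟩ = ∫ x³·|φ|² dx / ∫|φ|² dx (integrals over the domain).
Every integrand reduces to terms xʲ·e^(−2κx) on [0, ∞); use ∫₀^∞ xʲ·e^(−2κx) dx = j!/(2κ)^(j+1).
State is unnormalized: ∫|φ|² dx = 0.26644, and ∫φ*·x³·φ dx = 2.1296, so ⟨x³⟩ = 2.1296 / 0.26644.
⟨x³⟩ = 7.9931.

7.99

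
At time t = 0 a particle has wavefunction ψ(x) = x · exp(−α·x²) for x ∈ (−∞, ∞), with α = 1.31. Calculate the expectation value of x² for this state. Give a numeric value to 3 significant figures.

⟨x²⟩ = ∫ x²·|ψ|² dx / ∫|ψ|² dx (integrals over the domain).
Expand each integrand as polynomial × e^(−2αx²) and use ∫x^(2j)·e^(−2αx²) dx = (2j−1)!!/(4α)^j · √(π/(2α)), odd powers → 0; here √(π/(2α)) = 1.0950.
State is unnormalized: ∫|ψ|² dx = 0.20897, and ∫ψ*·x²·ψ dx = 0.11964, so ⟨x²⟩ = 0.11964 / 0.20897.
⟨x²⟩ = 0.57252.

0.573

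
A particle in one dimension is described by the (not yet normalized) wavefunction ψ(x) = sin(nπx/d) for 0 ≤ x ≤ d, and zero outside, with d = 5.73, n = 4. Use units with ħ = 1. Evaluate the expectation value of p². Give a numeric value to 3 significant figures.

4.81

p² ψ = −ħ² d²ψ/dx²; ⟨p²⟩ = −ħ² ∫ ψ*·ψ'' dx / ∫|ψ|² dx.
d/dx sin(nπx/d) = (nπ/d)·cos(nπx/d) and d²/dx² sin(nπx/d) = −(nπ/d)²·sin(nπx/d); on 0 ≤ x ≤ d, ∫sin²(nπx/d) dx = d/2 and ∫sin(nπx/d)·cos(nπx/d) dx = 0.
State is unnormalized: ∫|ψ|² dx = 2.8650, and ∫ψ*·(−ħ² ψ'') dx = 13.780, so ⟨p²⟩ = 13.780 / 2.8650.
⟨p²⟩ = 4.8096.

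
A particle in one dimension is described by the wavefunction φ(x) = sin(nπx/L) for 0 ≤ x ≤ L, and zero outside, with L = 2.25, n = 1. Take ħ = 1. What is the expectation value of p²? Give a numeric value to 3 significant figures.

p² φ = −ħ² d²φ/dx²; ⟨p²⟩ = −ħ² ∫ φ*·φ'' dx / ∫|φ|² dx.
d/dx sin(nπx/L) = (nπ/L)·cos(nπx/L) and d²/dx² sin(nπx/L) = −(nπ/L)²·sin(nπx/L); on 0 ≤ x ≤ L, ∫sin²(nπx/L) dx = L/2 and ∫sin(nπx/L)·cos(nπx/L) dx = 0.
State is unnormalized: ∫|φ|² dx = 1.1250, and ∫φ*·(−ħ² φ'') dx = 2.1932, so ⟨p²⟩ = 2.1932 / 1.1250.
⟨p²⟩ = 1.9496.

1.95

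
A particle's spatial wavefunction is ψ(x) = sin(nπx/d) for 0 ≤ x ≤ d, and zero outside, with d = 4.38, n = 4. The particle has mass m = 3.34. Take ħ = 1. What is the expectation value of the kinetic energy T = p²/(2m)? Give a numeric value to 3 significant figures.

1.23

T = −(ħ²/2m) d²/dx², so ⟨T⟩ = −(ħ²/2m) ∫ ψ*·ψ'' dx / ∫|ψ|² dx; with m = 3.34.
d/dx sin(nπx/d) = (nπ/d)·cos(nπx/d) and d²/dx² sin(nπx/d) = −(nπ/d)²·sin(nπx/d); on 0 ≤ x ≤ d, ∫sin²(nπx/d) dx = d/2 and ∫sin(nπx/d)·cos(nπx/d) dx = 0.
State is unnormalized: ∫|ψ|² dx = 2.1900, and ∫ψ*·(−ħ²/2m · ψ'') dx = 2.6986, so ⟨T⟩ = 2.6986 / 2.1900.
⟨T⟩ = 1.2322.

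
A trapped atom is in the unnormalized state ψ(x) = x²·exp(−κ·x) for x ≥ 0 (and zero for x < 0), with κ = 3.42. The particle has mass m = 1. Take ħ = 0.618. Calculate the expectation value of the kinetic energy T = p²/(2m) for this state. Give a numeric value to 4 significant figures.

0.7445

T = −(ħ²/2m) d²/dx², so ⟨T⟩ = −(ħ²/2m) ∫ ψ*·ψ'' dx / ∫|ψ|² dx; with m = 1.
Differentiate x²·exp(−κ·x) with the product rule; every integrand then reduces to terms xʲ·e^(−2κx) on [0, ∞), with ∫₀^∞ xʲ·e^(−2κx) dx = j!/(2κ)^(j+1).
State is unnormalized: ∫|ψ|² dx = 0.0016030, and ∫ψ*·(−ħ²/2m · ψ'') dx = 0.0011935, so ⟨T⟩ = 0.0011935 / 0.0016030.
⟨T⟩ = 0.74452.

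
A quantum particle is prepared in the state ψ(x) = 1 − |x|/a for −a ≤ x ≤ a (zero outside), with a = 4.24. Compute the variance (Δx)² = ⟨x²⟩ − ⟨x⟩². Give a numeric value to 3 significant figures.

1.80

Compute ⟨x⟩ and ⟨x²⟩ separately, then (Δx)² = ⟨x²⟩ − ⟨x⟩².
ψ is even, so ∫ over [−a, a] = 2∫₀ᵃ with ψ = 1 − x/a there: ∫₀ᵃ (1 − x/a)² dx = a/3, ∫₀ᵃ x²(1 − x/a)² dx = a³/30, ∫₀ᵃ x⁴(1 − x/a)² dx = a⁵/105.
Normalization: ∫|ψ|² dx = 2.8267.
⟨x⟩ = 0.0000 and ⟨x²⟩ = 1.7978.
(Δx)² = 1.7978 − (0.0000)² = 1.7978.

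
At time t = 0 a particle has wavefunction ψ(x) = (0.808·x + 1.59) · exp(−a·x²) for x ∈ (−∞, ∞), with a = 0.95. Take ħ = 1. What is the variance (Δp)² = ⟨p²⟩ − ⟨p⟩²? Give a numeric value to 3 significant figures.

1.07

Compute ⟨p⟩ and ⟨p²⟩ separately; (Δp)² = ⟨p²⟩ − ⟨p⟩².
Expand each integrand as polynomial × e^(−2ax²) and use ∫x^(2j)·e^(−2ax²) dx = (2j−1)!!/(4a)^j · √(π/(2a)), odd powers → 0; here √(π/(2a)) = 1.2859. Differentiate with the product rule, d/dx e^(−ax²) = −2ax·e^(−ax²).
Normalization: ∫|ψ|² dx = 3.4717.
⟨p⟩ = 0.0000 and ⟨p²⟩ = 1.0709.
(Δp)² = 1.0709 − (0.0000)² = 1.0709.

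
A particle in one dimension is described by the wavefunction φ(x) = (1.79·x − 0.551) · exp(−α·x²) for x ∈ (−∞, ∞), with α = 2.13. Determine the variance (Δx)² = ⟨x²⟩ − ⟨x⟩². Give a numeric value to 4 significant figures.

0.1312

Compute ⟨x⟩ and ⟨x²⟩ separately, then (Δx)² = ⟨x²⟩ − ⟨x⟩².
Expand each integrand as polynomial × e^(−2αx²) and use ∫x^(2j)·e^(−2αx²) dx = (2j−1)!!/(4α)^j · √(π/(2α)), odd powers → 0; here √(π/(2α)) = 0.85876.
Normalization: ∫|φ|² dx = 0.58367.
⟨x⟩ = -0.34064 and ⟨x²⟩ = 0.24726.
(Δx)² = 0.24726 − (-0.34064)² = 0.13122.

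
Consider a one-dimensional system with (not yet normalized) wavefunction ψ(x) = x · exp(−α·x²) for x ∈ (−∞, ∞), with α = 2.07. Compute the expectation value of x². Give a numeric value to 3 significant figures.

⟨x²⟩ = ∫ x²·|ψ|² dx / ∫|ψ|² dx (integrals over the domain).
Expand each integrand as polynomial × e^(−2αx²) and use ∫x^(2j)·e^(−2αx²) dx = (2j−1)!!/(4α)^j · √(π/(2α)), odd powers → 0; here √(π/(2α)) = 0.87111.
State is unnormalized: ∫|ψ|² dx = 0.10521, and ∫ψ*·x²·ψ dx = 0.038118, so ⟨x²⟩ = 0.038118 / 0.10521.
⟨x²⟩ = 0.36232.

0.362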